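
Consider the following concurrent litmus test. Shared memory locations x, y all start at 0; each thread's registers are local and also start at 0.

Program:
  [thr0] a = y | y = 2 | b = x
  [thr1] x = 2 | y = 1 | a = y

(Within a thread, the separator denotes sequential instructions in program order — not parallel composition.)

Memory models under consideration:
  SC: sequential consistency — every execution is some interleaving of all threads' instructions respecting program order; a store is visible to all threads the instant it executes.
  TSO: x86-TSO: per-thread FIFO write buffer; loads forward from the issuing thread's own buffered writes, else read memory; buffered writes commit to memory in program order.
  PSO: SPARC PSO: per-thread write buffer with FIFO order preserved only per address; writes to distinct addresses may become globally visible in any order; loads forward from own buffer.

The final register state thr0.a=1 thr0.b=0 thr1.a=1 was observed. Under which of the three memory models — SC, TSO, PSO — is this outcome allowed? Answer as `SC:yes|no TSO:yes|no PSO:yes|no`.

SC:no TSO:no PSO:yes

outcome vector order: (thr0.a,thr0.b,thr1.a)
[SC] allowed = {<0 0 1> <0 2 1> <0 2 2> <1 2 1> <1 2 2>}
[TSO] allowed = {<0 0 1> <0 0 2> <0 2 1> <0 2 2> <1 2 1> <1 2 2>}
[PSO] allowed = {<0 0 1> <0 0 2> <0 2 1> <0 2 2> <1 0 1> <1 0 2> <1 2 1> <1 2 2>}
target <1 0 1> ∈ {PSO}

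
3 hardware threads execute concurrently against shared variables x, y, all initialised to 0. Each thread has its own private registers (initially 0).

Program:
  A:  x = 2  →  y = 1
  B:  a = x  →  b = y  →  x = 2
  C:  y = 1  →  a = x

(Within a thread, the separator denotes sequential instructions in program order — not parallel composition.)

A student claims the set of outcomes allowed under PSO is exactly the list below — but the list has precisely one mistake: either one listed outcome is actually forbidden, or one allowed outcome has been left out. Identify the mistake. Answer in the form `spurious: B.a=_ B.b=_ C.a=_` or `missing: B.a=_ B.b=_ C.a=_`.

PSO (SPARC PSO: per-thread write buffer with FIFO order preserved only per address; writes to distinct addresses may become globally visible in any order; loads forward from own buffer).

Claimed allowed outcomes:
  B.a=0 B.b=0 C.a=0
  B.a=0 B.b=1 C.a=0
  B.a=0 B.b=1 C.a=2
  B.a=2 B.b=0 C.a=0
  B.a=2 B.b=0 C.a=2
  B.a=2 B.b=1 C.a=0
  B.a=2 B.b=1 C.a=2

outcome vector order: (B.a,B.b,C.a)
PSO (8): 0/0/0, 0/0/2, 0/1/0, 0/1/2, 2/0/0, 2/0/2, 2/1/0, 2/1/2
PSO∖claimed = {0/0/2}

missing: B.a=0 B.b=0 C.a=2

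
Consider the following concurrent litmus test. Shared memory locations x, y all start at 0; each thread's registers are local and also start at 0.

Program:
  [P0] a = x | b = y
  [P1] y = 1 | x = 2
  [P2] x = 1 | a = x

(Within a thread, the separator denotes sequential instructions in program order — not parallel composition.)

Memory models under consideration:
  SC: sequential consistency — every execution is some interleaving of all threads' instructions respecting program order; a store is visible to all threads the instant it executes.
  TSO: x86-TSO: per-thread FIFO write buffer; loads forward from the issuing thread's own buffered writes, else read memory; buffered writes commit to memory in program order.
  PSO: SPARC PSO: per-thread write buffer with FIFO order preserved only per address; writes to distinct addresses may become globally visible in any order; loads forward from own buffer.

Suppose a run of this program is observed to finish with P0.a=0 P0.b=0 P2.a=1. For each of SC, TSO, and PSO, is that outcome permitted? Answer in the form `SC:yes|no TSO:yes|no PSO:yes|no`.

SC:yes TSO:yes PSO:yes

outcome vector order: (P0.a,P0.b,P2.a)
SC: 10 outcomes — {0/0/1 0/0/2 0/1/1 0/1/2 1/0/1 1/0/2 1/1/1 1/1/2 2/1/1 2/1/2}
TSO: 10 outcomes — {0/0/1 0/0/2 0/1/1 0/1/2 1/0/1 1/0/2 1/1/1 1/1/2 2/1/1 2/1/2}
PSO: 12 outcomes — {0/0/1 0/0/2 0/1/1 0/1/2 1/0/1 1/0/2 1/1/1 1/1/2 2/0/1 2/0/2 2/1/1 2/1/2}
target 0/0/1 ∈ {SC,TSO,PSO}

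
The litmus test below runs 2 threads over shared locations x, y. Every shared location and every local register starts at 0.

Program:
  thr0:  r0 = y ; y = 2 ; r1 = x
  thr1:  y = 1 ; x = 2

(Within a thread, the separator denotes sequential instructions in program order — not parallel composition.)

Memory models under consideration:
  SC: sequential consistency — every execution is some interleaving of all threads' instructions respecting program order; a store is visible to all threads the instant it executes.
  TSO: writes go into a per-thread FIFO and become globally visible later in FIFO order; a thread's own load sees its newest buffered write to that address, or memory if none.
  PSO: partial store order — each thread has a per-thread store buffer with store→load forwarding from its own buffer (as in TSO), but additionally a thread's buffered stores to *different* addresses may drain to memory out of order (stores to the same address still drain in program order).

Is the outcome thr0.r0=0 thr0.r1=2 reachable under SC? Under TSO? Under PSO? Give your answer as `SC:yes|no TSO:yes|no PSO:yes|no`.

outcome vector order: (thr0.r0,thr0.r1)
SC: 4 outcomes — {(0,0) (0,2) (1,0) (1,2)}
TSO: 4 outcomes — {(0,0) (0,2) (1,0) (1,2)}
PSO: 4 outcomes — {(0,0) (0,2) (1,0) (1,2)}
target (0,2) ∈ {SC,TSO,PSO}

SC:yes TSO:yes PSO:yes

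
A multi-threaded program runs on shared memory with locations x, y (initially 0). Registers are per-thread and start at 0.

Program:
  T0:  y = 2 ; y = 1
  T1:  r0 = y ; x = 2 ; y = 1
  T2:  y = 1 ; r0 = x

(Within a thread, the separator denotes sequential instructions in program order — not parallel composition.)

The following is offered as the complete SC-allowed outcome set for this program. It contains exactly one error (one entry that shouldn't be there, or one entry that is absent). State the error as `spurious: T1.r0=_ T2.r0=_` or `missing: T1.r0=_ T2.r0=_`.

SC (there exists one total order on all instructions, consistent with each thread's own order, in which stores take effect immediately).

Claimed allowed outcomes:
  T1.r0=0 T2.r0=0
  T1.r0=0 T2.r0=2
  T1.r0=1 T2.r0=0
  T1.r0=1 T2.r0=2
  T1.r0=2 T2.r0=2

missing: T1.r0=2 T2.r0=0

outcome vector order: (T1.r0,T2.r0)
SC (6): <0 0>, <0 2>, <1 0>, <1 2>, <2 0>, <2 2>
SC∖claimed = {<2 0>}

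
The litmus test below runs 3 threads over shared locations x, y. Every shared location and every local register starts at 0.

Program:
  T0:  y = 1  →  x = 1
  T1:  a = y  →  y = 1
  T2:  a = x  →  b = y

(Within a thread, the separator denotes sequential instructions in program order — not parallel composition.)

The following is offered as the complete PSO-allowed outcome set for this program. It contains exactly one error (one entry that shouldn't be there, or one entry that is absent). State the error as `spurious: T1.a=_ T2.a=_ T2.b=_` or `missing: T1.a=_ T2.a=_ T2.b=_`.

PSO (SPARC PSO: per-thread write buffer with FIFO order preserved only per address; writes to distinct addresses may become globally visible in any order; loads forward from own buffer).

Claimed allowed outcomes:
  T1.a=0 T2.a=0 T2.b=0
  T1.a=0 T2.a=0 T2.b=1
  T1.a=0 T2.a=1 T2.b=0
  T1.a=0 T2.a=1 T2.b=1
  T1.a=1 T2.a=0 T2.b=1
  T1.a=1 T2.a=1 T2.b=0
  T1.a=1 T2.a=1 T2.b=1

missing: T1.a=1 T2.a=0 T2.b=0

outcome vector order: (T1.a,T2.a,T2.b)
PSO: 8 outcomes — {<0 0 0>, <0 0 1>, <0 1 0>, <0 1 1>, <1 0 0>, <1 0 1>, <1 1 0>, <1 1 1>}
PSO∖claimed = {<1 0 0>}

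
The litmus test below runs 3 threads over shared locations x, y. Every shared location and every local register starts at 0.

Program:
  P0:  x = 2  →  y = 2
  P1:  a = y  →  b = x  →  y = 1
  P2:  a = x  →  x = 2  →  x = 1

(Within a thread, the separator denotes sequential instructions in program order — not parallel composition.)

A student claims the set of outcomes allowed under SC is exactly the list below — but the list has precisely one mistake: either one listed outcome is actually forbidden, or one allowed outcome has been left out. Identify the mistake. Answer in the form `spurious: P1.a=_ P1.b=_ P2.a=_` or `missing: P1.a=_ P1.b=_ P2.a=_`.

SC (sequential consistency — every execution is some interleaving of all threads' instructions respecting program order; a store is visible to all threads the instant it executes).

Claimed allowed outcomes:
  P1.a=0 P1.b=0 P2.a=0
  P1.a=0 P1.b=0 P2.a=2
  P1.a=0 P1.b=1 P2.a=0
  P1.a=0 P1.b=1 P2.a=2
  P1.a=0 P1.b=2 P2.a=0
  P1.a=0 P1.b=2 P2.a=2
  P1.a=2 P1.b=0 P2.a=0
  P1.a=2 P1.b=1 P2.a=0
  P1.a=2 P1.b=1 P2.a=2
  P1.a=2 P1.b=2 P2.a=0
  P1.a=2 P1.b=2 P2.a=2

outcome vector order: (P1.a,P1.b,P2.a)
[SC] allowed = {0/0/0; 0/0/2; 0/1/0; 0/1/2; 0/2/0; 0/2/2; 2/1/0; 2/1/2; 2/2/0; 2/2/2}
claimed∖SC = {2/0/0}

spurious: P1.a=2 P1.b=0 P2.a=0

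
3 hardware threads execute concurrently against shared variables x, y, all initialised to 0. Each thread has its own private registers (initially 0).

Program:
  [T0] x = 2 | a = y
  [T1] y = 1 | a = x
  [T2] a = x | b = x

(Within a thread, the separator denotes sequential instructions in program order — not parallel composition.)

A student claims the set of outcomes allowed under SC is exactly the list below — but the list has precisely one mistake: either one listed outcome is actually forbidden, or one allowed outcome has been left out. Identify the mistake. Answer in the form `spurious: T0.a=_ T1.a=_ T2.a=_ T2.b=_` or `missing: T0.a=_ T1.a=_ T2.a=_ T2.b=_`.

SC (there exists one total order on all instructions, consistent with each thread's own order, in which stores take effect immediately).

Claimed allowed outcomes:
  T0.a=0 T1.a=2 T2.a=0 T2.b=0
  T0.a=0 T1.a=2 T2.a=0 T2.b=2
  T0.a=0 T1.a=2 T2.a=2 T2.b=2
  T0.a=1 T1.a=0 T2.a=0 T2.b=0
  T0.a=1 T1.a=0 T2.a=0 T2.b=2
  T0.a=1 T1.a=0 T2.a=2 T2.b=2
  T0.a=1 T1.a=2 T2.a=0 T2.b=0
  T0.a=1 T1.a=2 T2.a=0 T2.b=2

missing: T0.a=1 T1.a=2 T2.a=2 T2.b=2

outcome vector order: (T0.a,T1.a,T2.a,T2.b)
under SC → <0 2 0 0> <0 2 0 2> <0 2 2 2> <1 0 0 0> <1 0 0 2> <1 0 2 2> <1 2 0 0> <1 2 0 2> <1 2 2 2>
SC∖claimed = {<1 2 2 2>}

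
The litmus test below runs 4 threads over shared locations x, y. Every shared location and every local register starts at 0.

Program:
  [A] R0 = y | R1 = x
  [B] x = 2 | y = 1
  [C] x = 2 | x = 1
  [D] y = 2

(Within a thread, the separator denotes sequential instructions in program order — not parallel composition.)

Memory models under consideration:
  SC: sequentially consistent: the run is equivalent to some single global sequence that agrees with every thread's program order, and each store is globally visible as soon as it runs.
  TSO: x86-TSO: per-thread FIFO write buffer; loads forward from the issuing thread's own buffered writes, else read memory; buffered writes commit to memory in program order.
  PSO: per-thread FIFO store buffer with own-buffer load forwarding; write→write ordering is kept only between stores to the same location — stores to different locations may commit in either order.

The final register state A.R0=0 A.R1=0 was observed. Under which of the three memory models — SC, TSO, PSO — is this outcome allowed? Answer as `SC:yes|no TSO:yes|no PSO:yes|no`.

SC:yes TSO:yes PSO:yes

outcome vector order: (A.R0,A.R1)
SC: 8 outcomes — {<0 0>; <0 1>; <0 2>; <1 1>; <1 2>; <2 0>; <2 1>; <2 2>}
TSO: 8 outcomes — {<0 0>; <0 1>; <0 2>; <1 1>; <1 2>; <2 0>; <2 1>; <2 2>}
PSO: 9 outcomes — {<0 0>; <0 1>; <0 2>; <1 0>; <1 1>; <1 2>; <2 0>; <2 1>; <2 2>}
target <0 0> ∈ {SC,TSO,PSO}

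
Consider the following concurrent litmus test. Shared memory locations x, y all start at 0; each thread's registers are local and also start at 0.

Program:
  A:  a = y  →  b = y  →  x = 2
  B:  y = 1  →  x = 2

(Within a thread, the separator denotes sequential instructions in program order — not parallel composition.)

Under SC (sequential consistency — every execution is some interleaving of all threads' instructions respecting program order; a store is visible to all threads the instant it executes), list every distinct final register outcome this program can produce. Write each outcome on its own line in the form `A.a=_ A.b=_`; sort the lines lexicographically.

A.a=0 A.b=0
A.a=0 A.b=1
A.a=1 A.b=1

outcome vector order: (A.a,A.b)
|SC outcomes| = 3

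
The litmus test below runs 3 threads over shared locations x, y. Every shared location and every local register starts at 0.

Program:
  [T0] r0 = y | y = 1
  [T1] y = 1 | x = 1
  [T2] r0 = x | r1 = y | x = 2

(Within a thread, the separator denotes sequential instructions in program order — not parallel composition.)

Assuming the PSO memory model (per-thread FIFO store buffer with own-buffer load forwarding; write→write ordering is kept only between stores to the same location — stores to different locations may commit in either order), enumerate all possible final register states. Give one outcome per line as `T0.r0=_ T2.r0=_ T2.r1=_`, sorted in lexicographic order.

T0.r0=0 T2.r0=0 T2.r1=0
T0.r0=0 T2.r0=0 T2.r1=1
T0.r0=0 T2.r0=1 T2.r1=0
T0.r0=0 T2.r0=1 T2.r1=1
T0.r0=1 T2.r0=0 T2.r1=0
T0.r0=1 T2.r0=0 T2.r1=1
T0.r0=1 T2.r0=1 T2.r1=0
T0.r0=1 T2.r0=1 T2.r1=1

outcome vector order: (T0.r0,T2.r0,T2.r1)
|PSO outcomes| = 8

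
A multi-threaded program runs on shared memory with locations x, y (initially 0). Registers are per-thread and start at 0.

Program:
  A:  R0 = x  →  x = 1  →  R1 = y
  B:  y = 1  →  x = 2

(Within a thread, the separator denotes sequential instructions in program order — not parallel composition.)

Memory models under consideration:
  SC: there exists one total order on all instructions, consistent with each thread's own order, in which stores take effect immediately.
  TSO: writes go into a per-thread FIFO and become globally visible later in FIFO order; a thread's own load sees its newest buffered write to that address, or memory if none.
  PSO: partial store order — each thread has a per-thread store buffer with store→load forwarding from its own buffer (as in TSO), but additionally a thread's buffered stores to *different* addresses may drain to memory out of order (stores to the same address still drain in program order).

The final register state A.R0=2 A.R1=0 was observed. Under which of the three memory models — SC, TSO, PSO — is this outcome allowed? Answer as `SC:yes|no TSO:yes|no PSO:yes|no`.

SC:no TSO:no PSO:yes

outcome vector order: (A.R0,A.R1)
SC (3): <0 0>; <0 1>; <2 1>
TSO (3): <0 0>; <0 1>; <2 1>
PSO (4): <0 0>; <0 1>; <2 0>; <2 1>
target <2 0> ∈ {PSO}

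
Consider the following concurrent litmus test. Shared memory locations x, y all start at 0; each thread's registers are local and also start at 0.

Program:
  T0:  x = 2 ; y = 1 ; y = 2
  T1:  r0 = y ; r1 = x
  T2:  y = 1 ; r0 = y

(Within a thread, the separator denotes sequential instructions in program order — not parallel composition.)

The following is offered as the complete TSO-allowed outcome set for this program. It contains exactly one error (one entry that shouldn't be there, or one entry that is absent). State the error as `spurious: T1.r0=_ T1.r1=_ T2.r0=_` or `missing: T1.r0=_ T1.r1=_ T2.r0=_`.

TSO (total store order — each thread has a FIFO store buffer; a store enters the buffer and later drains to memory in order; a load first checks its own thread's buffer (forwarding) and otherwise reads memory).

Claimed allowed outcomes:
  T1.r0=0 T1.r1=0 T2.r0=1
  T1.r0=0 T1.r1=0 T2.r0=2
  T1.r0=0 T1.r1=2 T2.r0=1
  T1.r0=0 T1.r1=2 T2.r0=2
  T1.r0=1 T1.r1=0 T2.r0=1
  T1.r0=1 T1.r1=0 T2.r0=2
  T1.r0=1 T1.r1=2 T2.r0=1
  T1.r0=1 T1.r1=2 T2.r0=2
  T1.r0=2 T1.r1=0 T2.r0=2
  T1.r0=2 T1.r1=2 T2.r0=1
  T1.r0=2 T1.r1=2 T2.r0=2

outcome vector order: (T1.r0,T1.r1,T2.r0)
under TSO → 0/0/1, 0/0/2, 0/2/1, 0/2/2, 1/0/1, 1/0/2, 1/2/1, 1/2/2, 2/2/1, 2/2/2
claimed∖TSO = {2/0/2}

spurious: T1.r0=2 T1.r1=0 T2.r0=2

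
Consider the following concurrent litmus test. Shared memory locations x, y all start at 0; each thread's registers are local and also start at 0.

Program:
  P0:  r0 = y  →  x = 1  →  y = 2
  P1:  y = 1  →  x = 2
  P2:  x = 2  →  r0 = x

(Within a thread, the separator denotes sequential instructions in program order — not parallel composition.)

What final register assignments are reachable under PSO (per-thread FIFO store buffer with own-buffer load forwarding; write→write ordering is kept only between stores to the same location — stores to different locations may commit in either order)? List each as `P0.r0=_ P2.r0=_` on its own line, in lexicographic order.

outcome vector order: (P0.r0,P2.r0)
|PSO outcomes| = 4

P0.r0=0 P2.r0=1
P0.r0=0 P2.r0=2
P0.r0=1 P2.r0=1
P0.r0=1 P2.r0=2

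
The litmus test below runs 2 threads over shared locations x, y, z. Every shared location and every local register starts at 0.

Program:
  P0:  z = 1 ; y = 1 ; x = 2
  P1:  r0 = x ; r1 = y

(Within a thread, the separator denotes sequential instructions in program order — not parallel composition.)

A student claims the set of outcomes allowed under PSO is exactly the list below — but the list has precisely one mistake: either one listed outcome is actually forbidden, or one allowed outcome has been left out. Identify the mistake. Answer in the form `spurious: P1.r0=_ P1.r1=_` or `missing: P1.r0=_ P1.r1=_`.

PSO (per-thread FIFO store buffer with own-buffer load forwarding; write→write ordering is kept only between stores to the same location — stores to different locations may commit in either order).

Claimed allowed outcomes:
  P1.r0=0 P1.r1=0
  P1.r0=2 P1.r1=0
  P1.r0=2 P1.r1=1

missing: P1.r0=0 P1.r1=1

outcome vector order: (P1.r0,P1.r1)
PSO: 4 outcomes — {0/0, 0/1, 2/0, 2/1}
PSO∖claimed = {0/1}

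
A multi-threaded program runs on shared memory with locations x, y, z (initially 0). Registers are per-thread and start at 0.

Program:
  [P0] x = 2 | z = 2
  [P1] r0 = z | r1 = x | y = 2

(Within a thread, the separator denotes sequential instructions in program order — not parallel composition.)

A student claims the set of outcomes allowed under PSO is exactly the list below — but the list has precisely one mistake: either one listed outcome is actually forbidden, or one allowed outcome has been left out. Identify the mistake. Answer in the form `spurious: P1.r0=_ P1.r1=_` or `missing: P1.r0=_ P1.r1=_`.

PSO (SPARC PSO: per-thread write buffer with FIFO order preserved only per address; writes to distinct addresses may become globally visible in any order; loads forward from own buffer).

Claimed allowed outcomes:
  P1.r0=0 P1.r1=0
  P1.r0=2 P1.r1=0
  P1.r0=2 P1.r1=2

outcome vector order: (P1.r0,P1.r1)
under PSO → <0 0>, <0 2>, <2 0>, <2 2>
PSO∖claimed = {<0 2>}

missing: P1.r0=0 P1.r1=2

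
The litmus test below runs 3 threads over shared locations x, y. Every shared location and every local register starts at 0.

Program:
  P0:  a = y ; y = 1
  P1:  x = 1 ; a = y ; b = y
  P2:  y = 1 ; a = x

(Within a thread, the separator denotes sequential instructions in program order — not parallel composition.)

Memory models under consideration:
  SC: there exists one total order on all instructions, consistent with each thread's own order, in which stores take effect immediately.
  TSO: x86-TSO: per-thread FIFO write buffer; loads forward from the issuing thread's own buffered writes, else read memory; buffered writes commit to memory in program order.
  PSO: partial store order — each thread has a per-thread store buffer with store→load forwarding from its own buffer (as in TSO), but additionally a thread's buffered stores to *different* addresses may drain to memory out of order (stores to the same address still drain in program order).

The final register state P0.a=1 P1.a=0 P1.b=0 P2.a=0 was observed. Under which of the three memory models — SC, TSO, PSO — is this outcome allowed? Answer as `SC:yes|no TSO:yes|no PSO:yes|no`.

outcome vector order: (P0.a,P1.a,P1.b,P2.a)
SC (8): 0/0/0/1; 0/0/1/1; 0/1/1/0; 0/1/1/1; 1/0/0/1; 1/0/1/1; 1/1/1/0; 1/1/1/1
TSO (12): 0/0/0/0; 0/0/0/1; 0/0/1/0; 0/0/1/1; 0/1/1/0; 0/1/1/1; 1/0/0/0; 1/0/0/1; 1/0/1/0; 1/0/1/1; 1/1/1/0; 1/1/1/1
PSO (12): 0/0/0/0; 0/0/0/1; 0/0/1/0; 0/0/1/1; 0/1/1/0; 0/1/1/1; 1/0/0/0; 1/0/0/1; 1/0/1/0; 1/0/1/1; 1/1/1/0; 1/1/1/1
target 1/0/0/0 ∈ {TSO,PSO}

SC:no TSO:yes PSO:yes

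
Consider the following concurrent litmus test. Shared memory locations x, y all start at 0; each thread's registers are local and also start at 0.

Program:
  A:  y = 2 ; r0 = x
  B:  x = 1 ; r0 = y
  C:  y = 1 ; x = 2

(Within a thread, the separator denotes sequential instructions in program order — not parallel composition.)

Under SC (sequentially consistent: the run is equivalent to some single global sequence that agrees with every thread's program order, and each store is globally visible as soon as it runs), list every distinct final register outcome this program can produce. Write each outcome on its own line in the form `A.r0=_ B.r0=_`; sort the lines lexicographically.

A.r0=0 B.r0=1
A.r0=0 B.r0=2
A.r0=1 B.r0=0
A.r0=1 B.r0=1
A.r0=1 B.r0=2
A.r0=2 B.r0=0
A.r0=2 B.r0=1
A.r0=2 B.r0=2

outcome vector order: (A.r0,B.r0)
|SC outcomes| = 8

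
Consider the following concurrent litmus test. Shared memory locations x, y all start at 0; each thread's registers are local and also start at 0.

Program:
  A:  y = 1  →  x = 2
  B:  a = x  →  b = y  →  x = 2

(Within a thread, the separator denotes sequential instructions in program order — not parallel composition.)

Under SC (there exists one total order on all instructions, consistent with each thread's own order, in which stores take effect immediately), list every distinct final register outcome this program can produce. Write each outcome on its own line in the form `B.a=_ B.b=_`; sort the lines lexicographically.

B.a=0 B.b=0
B.a=0 B.b=1
B.a=2 B.b=1

outcome vector order: (B.a,B.b)
|SC outcomes| = 3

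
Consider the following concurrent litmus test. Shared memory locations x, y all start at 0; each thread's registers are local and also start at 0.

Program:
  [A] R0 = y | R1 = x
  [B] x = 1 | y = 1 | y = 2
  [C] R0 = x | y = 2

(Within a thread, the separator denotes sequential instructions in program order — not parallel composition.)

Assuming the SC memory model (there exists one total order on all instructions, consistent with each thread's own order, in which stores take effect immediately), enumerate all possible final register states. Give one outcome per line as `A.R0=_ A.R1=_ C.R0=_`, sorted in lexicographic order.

outcome vector order: (A.R0,A.R1,C.R0)
|SC outcomes| = 9

A.R0=0 A.R1=0 C.R0=0
A.R0=0 A.R1=0 C.R0=1
A.R0=0 A.R1=1 C.R0=0
A.R0=0 A.R1=1 C.R0=1
A.R0=1 A.R1=1 C.R0=0
A.R0=1 A.R1=1 C.R0=1
A.R0=2 A.R1=0 C.R0=0
A.R0=2 A.R1=1 C.R0=0
A.R0=2 A.R1=1 C.R0=1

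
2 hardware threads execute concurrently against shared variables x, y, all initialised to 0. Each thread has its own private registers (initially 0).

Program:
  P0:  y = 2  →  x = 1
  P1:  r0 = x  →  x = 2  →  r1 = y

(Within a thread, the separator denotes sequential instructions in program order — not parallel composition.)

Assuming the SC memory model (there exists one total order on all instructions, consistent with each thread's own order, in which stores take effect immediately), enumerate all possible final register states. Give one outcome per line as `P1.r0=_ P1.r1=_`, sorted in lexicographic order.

P1.r0=0 P1.r1=0
P1.r0=0 P1.r1=2
P1.r0=1 P1.r1=2

outcome vector order: (P1.r0,P1.r1)
|SC outcomes| = 3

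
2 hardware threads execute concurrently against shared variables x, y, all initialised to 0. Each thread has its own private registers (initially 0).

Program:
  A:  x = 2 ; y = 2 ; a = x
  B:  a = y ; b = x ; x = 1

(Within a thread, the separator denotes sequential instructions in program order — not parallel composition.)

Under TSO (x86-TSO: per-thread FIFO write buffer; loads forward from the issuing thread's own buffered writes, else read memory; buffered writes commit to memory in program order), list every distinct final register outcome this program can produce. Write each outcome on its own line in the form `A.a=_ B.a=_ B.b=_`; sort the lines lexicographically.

A.a=1 B.a=0 B.b=0
A.a=1 B.a=0 B.b=2
A.a=1 B.a=2 B.b=2
A.a=2 B.a=0 B.b=0
A.a=2 B.a=0 B.b=2
A.a=2 B.a=2 B.b=2

outcome vector order: (A.a,B.a,B.b)
|TSO outcomes| = 6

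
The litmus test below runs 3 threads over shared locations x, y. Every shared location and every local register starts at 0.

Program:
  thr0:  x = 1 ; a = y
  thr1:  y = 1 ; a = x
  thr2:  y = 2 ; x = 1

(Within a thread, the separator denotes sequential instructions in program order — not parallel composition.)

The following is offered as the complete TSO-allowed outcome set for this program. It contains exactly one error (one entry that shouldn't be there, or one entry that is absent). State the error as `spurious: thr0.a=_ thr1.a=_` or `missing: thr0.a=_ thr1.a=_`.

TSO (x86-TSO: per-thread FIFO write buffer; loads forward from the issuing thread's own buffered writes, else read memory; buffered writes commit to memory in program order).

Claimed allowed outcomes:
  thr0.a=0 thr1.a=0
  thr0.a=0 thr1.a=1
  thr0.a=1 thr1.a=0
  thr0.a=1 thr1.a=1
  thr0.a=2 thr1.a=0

outcome vector order: (thr0.a,thr1.a)
TSO (6): <0 0> <0 1> <1 0> <1 1> <2 0> <2 1>
TSO∖claimed = {<2 1>}

missing: thr0.a=2 thr1.a=1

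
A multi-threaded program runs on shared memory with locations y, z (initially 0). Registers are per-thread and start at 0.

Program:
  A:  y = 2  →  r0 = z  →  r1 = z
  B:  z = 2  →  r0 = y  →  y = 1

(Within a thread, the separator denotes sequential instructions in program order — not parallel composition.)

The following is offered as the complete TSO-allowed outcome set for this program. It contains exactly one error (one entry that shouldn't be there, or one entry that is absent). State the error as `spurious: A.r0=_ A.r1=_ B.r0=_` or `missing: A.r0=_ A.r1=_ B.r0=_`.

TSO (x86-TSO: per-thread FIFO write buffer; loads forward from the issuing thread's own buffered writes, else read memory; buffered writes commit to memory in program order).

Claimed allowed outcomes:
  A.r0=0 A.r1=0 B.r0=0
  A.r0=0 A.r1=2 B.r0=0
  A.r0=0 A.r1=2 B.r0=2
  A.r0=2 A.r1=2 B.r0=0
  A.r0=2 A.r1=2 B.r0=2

missing: A.r0=0 A.r1=0 B.r0=2

outcome vector order: (A.r0,A.r1,B.r0)
TSO: 6 outcomes — {000, 002, 020, 022, 220, 222}
TSO∖claimed = {002}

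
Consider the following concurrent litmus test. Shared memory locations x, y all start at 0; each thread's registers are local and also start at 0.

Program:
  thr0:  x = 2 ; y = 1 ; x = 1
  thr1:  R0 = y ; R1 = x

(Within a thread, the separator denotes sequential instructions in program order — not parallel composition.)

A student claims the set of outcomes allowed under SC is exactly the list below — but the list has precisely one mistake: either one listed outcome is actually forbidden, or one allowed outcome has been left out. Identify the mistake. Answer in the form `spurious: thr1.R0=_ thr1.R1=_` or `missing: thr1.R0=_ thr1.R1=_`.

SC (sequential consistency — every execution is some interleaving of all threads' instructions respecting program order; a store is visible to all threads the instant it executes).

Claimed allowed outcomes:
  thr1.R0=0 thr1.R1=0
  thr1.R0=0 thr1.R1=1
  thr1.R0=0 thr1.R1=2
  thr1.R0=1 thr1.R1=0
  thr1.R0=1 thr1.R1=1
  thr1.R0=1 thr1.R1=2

spurious: thr1.R0=1 thr1.R1=0

outcome vector order: (thr1.R0,thr1.R1)
[SC] allowed = {00; 01; 02; 11; 12}
claimed∖SC = {10}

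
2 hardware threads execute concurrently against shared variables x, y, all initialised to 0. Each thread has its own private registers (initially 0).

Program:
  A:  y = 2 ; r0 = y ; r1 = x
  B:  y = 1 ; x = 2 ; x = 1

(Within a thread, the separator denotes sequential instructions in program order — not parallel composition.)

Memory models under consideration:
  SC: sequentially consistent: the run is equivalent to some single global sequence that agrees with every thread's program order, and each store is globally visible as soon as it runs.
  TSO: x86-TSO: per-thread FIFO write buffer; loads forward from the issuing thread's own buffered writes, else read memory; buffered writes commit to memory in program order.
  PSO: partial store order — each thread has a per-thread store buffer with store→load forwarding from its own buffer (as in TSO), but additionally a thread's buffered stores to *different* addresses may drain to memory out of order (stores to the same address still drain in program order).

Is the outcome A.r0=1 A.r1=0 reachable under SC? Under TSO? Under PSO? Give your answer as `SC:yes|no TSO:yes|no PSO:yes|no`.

SC:yes TSO:yes PSO:yes

outcome vector order: (A.r0,A.r1)
[SC] allowed = {10, 11, 12, 20, 21, 22}
[TSO] allowed = {10, 11, 12, 20, 21, 22}
[PSO] allowed = {10, 11, 12, 20, 21, 22}
target 10 ∈ {SC,TSO,PSO}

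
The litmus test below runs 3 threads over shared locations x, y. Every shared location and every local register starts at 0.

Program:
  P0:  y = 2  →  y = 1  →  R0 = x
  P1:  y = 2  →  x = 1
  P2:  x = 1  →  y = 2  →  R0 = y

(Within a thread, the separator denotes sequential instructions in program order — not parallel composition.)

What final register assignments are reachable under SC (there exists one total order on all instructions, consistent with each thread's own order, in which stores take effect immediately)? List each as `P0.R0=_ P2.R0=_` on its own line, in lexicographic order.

outcome vector order: (P0.R0,P2.R0)
|SC outcomes| = 3

P0.R0=0 P2.R0=2
P0.R0=1 P2.R0=1
P0.R0=1 P2.R0=2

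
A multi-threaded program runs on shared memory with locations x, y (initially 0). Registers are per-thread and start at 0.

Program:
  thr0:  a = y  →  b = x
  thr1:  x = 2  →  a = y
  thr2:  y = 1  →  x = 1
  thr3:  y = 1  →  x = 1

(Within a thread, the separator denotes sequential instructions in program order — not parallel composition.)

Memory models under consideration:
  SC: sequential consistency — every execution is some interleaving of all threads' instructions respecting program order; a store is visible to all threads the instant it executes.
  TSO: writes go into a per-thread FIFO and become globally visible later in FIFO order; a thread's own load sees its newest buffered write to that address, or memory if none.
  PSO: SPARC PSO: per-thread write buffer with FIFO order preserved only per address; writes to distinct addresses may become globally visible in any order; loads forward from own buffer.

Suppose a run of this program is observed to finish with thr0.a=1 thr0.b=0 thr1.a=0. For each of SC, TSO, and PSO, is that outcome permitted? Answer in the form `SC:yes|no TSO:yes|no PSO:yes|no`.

SC:no TSO:yes PSO:yes

outcome vector order: (thr0.a,thr0.b,thr1.a)
[SC] allowed = {0/0/0; 0/0/1; 0/1/0; 0/1/1; 0/2/0; 0/2/1; 1/0/1; 1/1/0; 1/1/1; 1/2/0; 1/2/1}
[TSO] allowed = {0/0/0; 0/0/1; 0/1/0; 0/1/1; 0/2/0; 0/2/1; 1/0/0; 1/0/1; 1/1/0; 1/1/1; 1/2/0; 1/2/1}
[PSO] allowed = {0/0/0; 0/0/1; 0/1/0; 0/1/1; 0/2/0; 0/2/1; 1/0/0; 1/0/1; 1/1/0; 1/1/1; 1/2/0; 1/2/1}
target 1/0/0 ∈ {TSO,PSO}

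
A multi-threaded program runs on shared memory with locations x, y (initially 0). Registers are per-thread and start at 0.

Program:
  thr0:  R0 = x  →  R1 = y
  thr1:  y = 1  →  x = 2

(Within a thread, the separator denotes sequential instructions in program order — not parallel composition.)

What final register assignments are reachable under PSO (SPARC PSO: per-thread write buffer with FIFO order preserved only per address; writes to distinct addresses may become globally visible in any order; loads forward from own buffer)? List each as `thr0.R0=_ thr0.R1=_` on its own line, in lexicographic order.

thr0.R0=0 thr0.R1=0
thr0.R0=0 thr0.R1=1
thr0.R0=2 thr0.R1=0
thr0.R0=2 thr0.R1=1

outcome vector order: (thr0.R0,thr0.R1)
|PSO outcomes| = 4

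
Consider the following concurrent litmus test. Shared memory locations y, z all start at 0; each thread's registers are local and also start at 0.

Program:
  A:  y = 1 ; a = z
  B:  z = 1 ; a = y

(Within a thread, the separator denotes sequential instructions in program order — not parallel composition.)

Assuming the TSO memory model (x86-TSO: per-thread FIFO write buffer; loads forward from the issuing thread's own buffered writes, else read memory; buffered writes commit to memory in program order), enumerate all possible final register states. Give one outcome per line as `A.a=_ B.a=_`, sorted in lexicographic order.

outcome vector order: (A.a,B.a)
|TSO outcomes| = 4

A.a=0 B.a=0
A.a=0 B.a=1
A.a=1 B.a=0
A.a=1 B.a=1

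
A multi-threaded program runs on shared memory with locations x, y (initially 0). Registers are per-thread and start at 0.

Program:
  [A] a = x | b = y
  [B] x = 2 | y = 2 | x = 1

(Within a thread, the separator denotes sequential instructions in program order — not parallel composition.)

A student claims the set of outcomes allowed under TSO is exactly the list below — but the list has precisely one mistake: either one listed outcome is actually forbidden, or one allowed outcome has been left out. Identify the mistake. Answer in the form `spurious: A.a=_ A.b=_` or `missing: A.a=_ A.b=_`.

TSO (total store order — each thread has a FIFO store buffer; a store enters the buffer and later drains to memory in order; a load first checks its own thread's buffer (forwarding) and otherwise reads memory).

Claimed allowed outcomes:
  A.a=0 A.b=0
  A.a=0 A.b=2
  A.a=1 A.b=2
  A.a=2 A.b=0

outcome vector order: (A.a,A.b)
TSO (5): 00 02 12 20 22
TSO∖claimed = {22}

missing: A.a=2 A.b=2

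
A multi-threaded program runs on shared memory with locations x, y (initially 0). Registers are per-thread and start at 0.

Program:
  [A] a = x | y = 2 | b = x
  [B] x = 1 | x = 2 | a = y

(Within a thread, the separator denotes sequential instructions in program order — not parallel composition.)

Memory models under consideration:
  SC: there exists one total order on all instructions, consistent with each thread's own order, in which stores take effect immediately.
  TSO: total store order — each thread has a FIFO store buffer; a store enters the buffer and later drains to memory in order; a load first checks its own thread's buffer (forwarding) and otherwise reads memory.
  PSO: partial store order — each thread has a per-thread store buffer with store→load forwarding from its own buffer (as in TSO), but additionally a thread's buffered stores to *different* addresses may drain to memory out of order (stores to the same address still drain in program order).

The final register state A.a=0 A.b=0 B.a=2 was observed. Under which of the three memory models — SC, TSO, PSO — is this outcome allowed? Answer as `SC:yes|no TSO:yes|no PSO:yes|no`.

outcome vector order: (A.a,A.b,B.a)
SC (9): <0 0 2>; <0 1 2>; <0 2 0>; <0 2 2>; <1 1 2>; <1 2 0>; <1 2 2>; <2 2 0>; <2 2 2>
TSO (12): <0 0 0>; <0 0 2>; <0 1 0>; <0 1 2>; <0 2 0>; <0 2 2>; <1 1 0>; <1 1 2>; <1 2 0>; <1 2 2>; <2 2 0>; <2 2 2>
PSO (12): <0 0 0>; <0 0 2>; <0 1 0>; <0 1 2>; <0 2 0>; <0 2 2>; <1 1 0>; <1 1 2>; <1 2 0>; <1 2 2>; <2 2 0>; <2 2 2>
target <0 0 2> ∈ {SC,TSO,PSO}

SC:yes TSO:yes PSO:yes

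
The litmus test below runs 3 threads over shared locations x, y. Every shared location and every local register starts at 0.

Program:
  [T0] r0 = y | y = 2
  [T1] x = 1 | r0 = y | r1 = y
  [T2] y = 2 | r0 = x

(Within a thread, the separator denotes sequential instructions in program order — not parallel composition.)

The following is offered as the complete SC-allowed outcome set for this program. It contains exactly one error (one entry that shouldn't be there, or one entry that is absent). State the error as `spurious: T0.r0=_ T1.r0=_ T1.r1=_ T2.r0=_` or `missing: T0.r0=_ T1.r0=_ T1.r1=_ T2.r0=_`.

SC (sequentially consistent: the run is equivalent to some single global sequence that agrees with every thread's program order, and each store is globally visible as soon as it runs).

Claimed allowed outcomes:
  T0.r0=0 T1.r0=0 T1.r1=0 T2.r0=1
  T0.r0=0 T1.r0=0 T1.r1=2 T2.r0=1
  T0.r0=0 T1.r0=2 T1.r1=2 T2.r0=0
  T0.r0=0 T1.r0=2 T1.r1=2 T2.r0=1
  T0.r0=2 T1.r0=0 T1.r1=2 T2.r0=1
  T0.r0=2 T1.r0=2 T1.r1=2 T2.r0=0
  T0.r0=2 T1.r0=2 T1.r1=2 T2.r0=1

missing: T0.r0=2 T1.r0=0 T1.r1=0 T2.r0=1

outcome vector order: (T0.r0,T1.r0,T1.r1,T2.r0)
SC (8): (0,0,0,1); (0,0,2,1); (0,2,2,0); (0,2,2,1); (2,0,0,1); (2,0,2,1); (2,2,2,0); (2,2,2,1)
SC∖claimed = {(2,0,0,1)}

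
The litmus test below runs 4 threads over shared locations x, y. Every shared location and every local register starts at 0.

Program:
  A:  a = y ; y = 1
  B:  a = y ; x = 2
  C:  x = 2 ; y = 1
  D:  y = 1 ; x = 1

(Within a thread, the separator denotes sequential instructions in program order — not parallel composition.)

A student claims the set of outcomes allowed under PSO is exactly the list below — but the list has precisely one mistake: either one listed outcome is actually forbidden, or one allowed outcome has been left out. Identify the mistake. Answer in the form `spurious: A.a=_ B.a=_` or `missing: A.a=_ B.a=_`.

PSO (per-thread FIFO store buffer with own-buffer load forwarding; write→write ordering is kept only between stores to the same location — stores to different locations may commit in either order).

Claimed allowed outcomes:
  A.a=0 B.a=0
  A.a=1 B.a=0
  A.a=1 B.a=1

outcome vector order: (A.a,B.a)
PSO (4): (0,0) (0,1) (1,0) (1,1)
PSO∖claimed = {(0,1)}

missing: A.a=0 B.a=1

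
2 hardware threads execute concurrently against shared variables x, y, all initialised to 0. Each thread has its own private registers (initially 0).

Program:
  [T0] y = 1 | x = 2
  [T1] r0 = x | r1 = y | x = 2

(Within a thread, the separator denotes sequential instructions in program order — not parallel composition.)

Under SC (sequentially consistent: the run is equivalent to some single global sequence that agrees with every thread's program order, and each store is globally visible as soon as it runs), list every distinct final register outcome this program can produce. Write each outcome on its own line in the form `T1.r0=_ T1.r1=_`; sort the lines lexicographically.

T1.r0=0 T1.r1=0
T1.r0=0 T1.r1=1
T1.r0=2 T1.r1=1

outcome vector order: (T1.r0,T1.r1)
|SC outcomes| = 3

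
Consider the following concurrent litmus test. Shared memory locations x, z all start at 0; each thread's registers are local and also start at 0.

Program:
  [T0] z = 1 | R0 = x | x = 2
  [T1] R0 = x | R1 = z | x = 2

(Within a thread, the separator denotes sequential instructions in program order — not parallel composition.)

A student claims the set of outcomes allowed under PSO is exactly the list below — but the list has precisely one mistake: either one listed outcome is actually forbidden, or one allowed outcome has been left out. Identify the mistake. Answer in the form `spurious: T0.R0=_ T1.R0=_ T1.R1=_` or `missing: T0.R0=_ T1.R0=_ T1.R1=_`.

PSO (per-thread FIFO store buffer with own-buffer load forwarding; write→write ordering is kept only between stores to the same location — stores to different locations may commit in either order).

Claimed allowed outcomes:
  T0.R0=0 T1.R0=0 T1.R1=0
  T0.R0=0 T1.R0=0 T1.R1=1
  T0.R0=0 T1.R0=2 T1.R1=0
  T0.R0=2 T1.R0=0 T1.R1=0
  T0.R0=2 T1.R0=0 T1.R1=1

outcome vector order: (T0.R0,T1.R0,T1.R1)
PSO: 6 outcomes — {(0,0,0) (0,0,1) (0,2,0) (0,2,1) (2,0,0) (2,0,1)}
PSO∖claimed = {(0,2,1)}

missing: T0.R0=0 T1.R0=2 T1.R1=1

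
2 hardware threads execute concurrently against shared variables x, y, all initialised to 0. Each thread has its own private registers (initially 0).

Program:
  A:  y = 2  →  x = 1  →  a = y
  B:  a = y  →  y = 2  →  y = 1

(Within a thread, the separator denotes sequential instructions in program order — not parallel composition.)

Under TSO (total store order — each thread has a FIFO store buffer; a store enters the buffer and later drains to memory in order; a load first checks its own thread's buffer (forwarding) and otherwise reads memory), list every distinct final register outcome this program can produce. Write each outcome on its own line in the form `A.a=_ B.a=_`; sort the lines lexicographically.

A.a=1 B.a=0
A.a=1 B.a=2
A.a=2 B.a=0
A.a=2 B.a=2

outcome vector order: (A.a,B.a)
|TSO outcomes| = 4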